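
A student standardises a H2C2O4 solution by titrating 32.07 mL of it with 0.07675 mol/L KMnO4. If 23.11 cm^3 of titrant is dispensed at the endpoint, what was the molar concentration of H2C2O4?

0.138 M

n(KMnO4) = 0.07675 x 0.02311 = 0.001774 mol.
From the balanced equation, 2 mol KMnO4 reacts with 5 mol H2C2O4, so n(H2C2O4) = 0.001774 x 5/2 = 0.004434 mol.
[H2C2O4] = 0.004434 / 0.03207 L = 0.138 M.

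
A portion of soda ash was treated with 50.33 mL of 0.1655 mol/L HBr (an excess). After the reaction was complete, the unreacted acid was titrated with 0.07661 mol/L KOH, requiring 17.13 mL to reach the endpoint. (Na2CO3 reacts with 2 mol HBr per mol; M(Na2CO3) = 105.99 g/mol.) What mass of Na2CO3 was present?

Total n(HBr) added = 0.1655 x 0.05033 = 0.008330 mol.
n(KOH) used = 0.07661 x 0.01713 = 0.001312 mol, which equals the excess n(HBr).
So n(HBr) consumed by the sample = 0.008330 - 0.001312 = 0.007017 mol.
n(Na2CO3) = 0.007017 / 2 = 0.003509 mol.
mass = 0.003509 mol x 105.99 g/mol = 0.372 g.

0.372 g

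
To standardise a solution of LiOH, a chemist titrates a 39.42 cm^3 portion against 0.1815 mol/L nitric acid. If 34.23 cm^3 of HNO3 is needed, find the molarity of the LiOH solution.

n(HNO3) delivered = 0.1815 x 0.03423 = 0.006213 mol.
For a 1:1 reaction, n(LiOH) = 0.006213 mol.
[LiOH] = 0.006213 mol / 0.03942 L = 0.158 M.

0.158 M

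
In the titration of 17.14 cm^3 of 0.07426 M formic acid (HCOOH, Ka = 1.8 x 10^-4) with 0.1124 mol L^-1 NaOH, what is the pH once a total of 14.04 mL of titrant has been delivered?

n(acid) = 0.07426 x 0.01714 = 0.001273 mol; n(NaOH) added = 0.1124 x 0.01404 = 0.001578 mol.
Base is in excess by 0.001578 - 0.001273 = 0.0003053 mol in a total volume of 0.03118 L.
[OH^-] = 0.0003053/0.03118 = 0.009791 M, so pOH = 2.01 and pH = 14.00 - 2.01 = 11.99.

11.99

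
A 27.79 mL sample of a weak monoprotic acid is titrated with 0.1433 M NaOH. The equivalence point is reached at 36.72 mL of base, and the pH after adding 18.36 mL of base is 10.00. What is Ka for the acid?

1.0 x 10^-10

18.36 mL is half of the equivalence volume, so this is the half-equivalence point where [HA] = [A^-].
At half-equivalence pH = pKa, so pKa = 10.00.
Ka = 10^(-10.00) = 1.0 x 10^-10.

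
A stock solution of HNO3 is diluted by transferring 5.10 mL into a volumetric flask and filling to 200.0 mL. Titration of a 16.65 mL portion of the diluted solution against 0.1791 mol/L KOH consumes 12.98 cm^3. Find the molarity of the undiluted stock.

n(KOH) = 0.1791 x 0.01298 = 0.002325 mol.
n(HNO3) in the aliquot = 0.002325 mol.
[diluted HNO3] = 0.002325 / 0.01665 = 0.1396 M.
Dilution factor = 200.0/5.100 = 39.22, so [stock] = 0.1396 x 39.22 = 5.48 M.

5.48 M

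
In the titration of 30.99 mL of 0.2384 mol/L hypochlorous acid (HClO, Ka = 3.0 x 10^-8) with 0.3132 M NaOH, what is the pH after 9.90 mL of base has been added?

Initial n(HClO) = 0.2384 x 0.03099 = 0.007388 mol.
n(NaOH) added = 0.3132 x 0.009900 = 0.003101 mol, converting that many moles of HClO to ClO-.
Remaining n(HClO) = 0.004287 mol; n(ClO-) = 0.003101 mol.
By Henderson-Hasselbalch, pH = pKa + log([A^-]/[HA]) = 7.52 + log(0.003101/0.004287) = 7.52 + (-0.14) = 7.38.

7.38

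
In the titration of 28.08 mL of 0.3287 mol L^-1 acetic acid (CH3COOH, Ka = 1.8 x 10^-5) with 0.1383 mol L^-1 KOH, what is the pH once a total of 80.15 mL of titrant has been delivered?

12.23

n(acid) = 0.3287 x 0.02808 = 0.009230 mol; n(KOH) added = 0.1383 x 0.08015 = 0.01108 mol.
Base is in excess by 0.01108 - 0.009230 = 0.001855 mol in a total volume of 0.1082 L.
[OH^-] = 0.001855/0.1082 = 0.01714 M, so pOH = 1.77 and pH = 14.00 - 1.77 = 12.23.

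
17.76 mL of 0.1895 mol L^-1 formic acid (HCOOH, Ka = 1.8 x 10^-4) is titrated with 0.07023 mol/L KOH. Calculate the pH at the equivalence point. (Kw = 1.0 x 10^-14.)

n(HCOOH) = 0.1895 x 0.01776 = 0.003366 mol; V(KOH) at equivalence = 0.003366/0.07023 = 0.04792 L.
At equivalence all the acid is converted to HCOO-; total volume = 0.01776 + 0.04792 = 0.06568 L, so [HCOO-] = 0.003366/0.06568 = 0.05124 M.
Kb = Kw/Ka = 1.0e-14 / 1.8 x 10^-4 = 5.56e-11.
[OH^-] = sqrt(Kb x [HCOO-]) = sqrt(5.56e-11 x 0.05124) = 1.69e-6 M.
pOH = 5.77, so pH = 14.00 - 5.77 = 8.23.

8.23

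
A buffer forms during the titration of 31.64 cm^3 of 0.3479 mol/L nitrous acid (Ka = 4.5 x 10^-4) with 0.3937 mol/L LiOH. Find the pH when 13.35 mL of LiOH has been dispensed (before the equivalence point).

Initial n(HNO2) = 0.3479 x 0.03164 = 0.01101 mol.
n(LiOH) added = 0.3937 x 0.01335 = 0.005256 mol, converting that many moles of HNO2 to NO2-.
Remaining n(HNO2) = 0.005752 mol; n(NO2-) = 0.005256 mol.
By Henderson-Hasselbalch, pH = pKa + log([A^-]/[HA]) = 3.35 + log(0.005256/0.005752) = 3.35 + (-0.04) = 3.31.

3.31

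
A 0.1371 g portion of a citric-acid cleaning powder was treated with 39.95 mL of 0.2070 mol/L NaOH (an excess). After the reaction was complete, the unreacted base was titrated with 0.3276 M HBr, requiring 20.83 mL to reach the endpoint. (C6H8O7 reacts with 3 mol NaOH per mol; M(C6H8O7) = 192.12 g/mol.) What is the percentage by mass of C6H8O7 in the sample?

Total n(NaOH) added = 0.2070 x 0.03995 = 0.008270 mol.
n(HBr) used = 0.3276 x 0.02083 = 0.006824 mol, which equals the excess n(NaOH).
So n(NaOH) consumed by the sample = 0.008270 - 0.006824 = 0.001446 mol.
n(C6H8O7) = 0.001446 / 3 = 0.0004819 mol.
mass C6H8O7 = 0.0004819 x 192.12 = 0.09259 g, so %C6H8O7 = 0.09259/0.1371 x 100 = 67.5%.

67.5%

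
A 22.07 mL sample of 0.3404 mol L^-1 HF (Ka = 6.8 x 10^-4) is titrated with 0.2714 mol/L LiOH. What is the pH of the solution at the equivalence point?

8.17

n(HF) = 0.3404 x 0.02207 = 0.007513 mol; V(LiOH) at equivalence = 0.007513/0.2714 = 0.02768 L.
At equivalence all the acid is converted to F-; total volume = 0.02207 + 0.02768 = 0.04975 L, so [F-] = 0.007513/0.04975 = 0.1510 M.
Kb = Kw/Ka = 1.0e-14 / 6.8 x 10^-4 = 1.47e-11.
[OH^-] = sqrt(Kb x [F-]) = sqrt(1.47e-11 x 0.1510) = 1.49e-6 M.
pOH = 5.83, so pH = 14.00 - 5.83 = 8.17.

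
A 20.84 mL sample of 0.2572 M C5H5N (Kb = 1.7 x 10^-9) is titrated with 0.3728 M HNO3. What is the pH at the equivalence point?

3.02

n(C5H5N) = 0.2572 x 0.02084 = 0.005360 mol; V(HNO3) at equivalence = 0.005360/0.3728 = 0.01438 L.
At equivalence the base is fully converted to C5H5NH+; total volume = 0.03522 L, so [C5H5NH+] = 0.005360/0.03522 = 0.1522 M.
Ka(C5H5NH+) = Kw/Kb = 1.0e-14 / 1.7 x 10^-9 = 5.88e-6.
[H^+] = sqrt(Ka x [C5H5NH+]) = sqrt(5.88e-6 x 0.1522) = 0.000946 M.
pH = -log(0.000946) = 3.02.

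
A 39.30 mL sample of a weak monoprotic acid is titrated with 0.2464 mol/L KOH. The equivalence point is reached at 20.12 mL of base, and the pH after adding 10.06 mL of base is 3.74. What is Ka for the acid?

10.06 mL is half of the equivalence volume, so this is the half-equivalence point where [HA] = [A^-].
At half-equivalence pH = pKa, so pKa = 3.74.
Ka = 10^(-3.74) = 1.8 x 10^-4.

1.8 x 10^-4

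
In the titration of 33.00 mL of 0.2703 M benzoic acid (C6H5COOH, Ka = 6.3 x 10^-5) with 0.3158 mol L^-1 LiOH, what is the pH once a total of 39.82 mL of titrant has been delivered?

12.70

n(acid) = 0.2703 x 0.03300 = 0.008920 mol; n(LiOH) added = 0.3158 x 0.03982 = 0.01258 mol.
Base is in excess by 0.01258 - 0.008920 = 0.003655 mol in a total volume of 0.07282 L.
[OH^-] = 0.003655/0.07282 = 0.05020 M, so pOH = 1.30 and pH = 14.00 - 1.30 = 12.70.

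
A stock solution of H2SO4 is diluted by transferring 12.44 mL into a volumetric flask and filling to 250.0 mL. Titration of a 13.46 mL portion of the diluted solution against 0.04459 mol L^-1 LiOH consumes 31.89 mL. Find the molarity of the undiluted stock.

1.06 M

n(LiOH) = 0.04459 x 0.03189 = 0.001422 mol.
n(H2SO4) in the aliquot = 0.001422 x 1/2 = 0.0007110 mol.
[diluted H2SO4] = 0.0007110 / 0.01346 = 0.05282 M.
Dilution factor = 250.0/12.44 = 20.10, so [stock] = 0.05282 x 20.10 = 1.06 M.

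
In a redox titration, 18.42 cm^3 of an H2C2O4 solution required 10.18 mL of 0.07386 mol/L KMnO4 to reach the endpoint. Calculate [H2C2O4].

n(KMnO4) = 0.07386 x 0.01018 = 0.0007519 mol.
From the balanced equation, 2 mol KMnO4 reacts with 5 mol H2C2O4, so n(H2C2O4) = 0.0007519 x 5/2 = 0.001880 mol.
[H2C2O4] = 0.001880 / 0.01842 L = 0.102 M.

0.102 M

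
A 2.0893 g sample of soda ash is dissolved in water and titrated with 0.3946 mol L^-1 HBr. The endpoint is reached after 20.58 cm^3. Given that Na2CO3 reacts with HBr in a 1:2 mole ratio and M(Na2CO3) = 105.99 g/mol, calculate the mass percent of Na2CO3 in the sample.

n(HBr) = 0.3946 x 0.02058 = 0.008121 mol.
n(Na2CO3) = 0.008121 / 2 = 0.004060 mol.
mass of Na2CO3 = 0.004060 x 105.99 = 0.4304 g.
% purity = 0.4304 / 2.0893 x 100 = 20.6%.

20.6%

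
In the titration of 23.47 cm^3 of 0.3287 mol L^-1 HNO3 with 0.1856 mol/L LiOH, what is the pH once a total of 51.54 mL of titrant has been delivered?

n(acid) = 0.3287 x 0.02347 = 0.007715 mol; n(LiOH) added = 0.1856 x 0.05154 = 0.009566 mol.
Base is in excess by 0.009566 - 0.007715 = 0.001851 mol in a total volume of 0.07501 L.
[OH^-] = 0.001851/0.07501 = 0.02468 M, so pOH = 1.61 and pH = 14.00 - 1.61 = 12.39.

12.39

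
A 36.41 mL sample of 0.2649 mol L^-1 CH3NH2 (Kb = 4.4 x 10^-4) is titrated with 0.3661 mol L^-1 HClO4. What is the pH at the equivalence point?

n(CH3NH2) = 0.2649 x 0.03641 = 0.009645 mol; V(HClO4) at equivalence = 0.009645/0.3661 = 0.02635 L.
At equivalence the base is fully converted to CH3NH3+; total volume = 0.06276 L, so [CH3NH3+] = 0.009645/0.06276 = 0.1537 M.
Ka(CH3NH3+) = Kw/Kb = 1.0e-14 / 4.4 x 10^-4 = 2.27e-11.
[H^+] = sqrt(Ka x [CH3NH3+]) = sqrt(2.27e-11 x 0.1537) = 1.87e-6 M.
pH = -log(1.87e-6) = 5.73.

5.73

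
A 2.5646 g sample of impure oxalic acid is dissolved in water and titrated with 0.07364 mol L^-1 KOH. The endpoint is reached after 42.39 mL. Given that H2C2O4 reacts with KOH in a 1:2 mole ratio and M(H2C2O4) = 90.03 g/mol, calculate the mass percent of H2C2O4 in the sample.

5.48%

n(KOH) = 0.07364 x 0.04239 = 0.003122 mol.
n(H2C2O4) = 0.003122 / 2 = 0.001561 mol.
mass of H2C2O4 = 0.001561 x 90.03 = 0.1405 g.
% purity = 0.1405 / 2.5646 x 100 = 5.48%.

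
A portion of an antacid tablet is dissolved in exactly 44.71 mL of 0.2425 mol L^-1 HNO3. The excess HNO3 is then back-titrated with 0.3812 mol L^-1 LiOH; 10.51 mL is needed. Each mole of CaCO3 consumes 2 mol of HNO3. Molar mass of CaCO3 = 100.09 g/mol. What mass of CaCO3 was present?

0.342 g

Total n(HNO3) added = 0.2425 x 0.04471 = 0.01084 mol.
n(LiOH) used = 0.3812 x 0.01051 = 0.004006 mol, which equals the excess n(HNO3).
So n(HNO3) consumed by the sample = 0.01084 - 0.004006 = 0.006836 mol.
n(CaCO3) = 0.006836 / 2 = 0.003418 mol.
mass = 0.003418 mol x 100.09 g/mol = 0.342 g.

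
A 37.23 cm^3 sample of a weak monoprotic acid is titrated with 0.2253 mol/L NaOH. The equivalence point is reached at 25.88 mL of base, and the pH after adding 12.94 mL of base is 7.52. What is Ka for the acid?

3.0 x 10^-8

12.94 mL is half of the equivalence volume, so this is the half-equivalence point where [HA] = [A^-].
At half-equivalence pH = pKa, so pKa = 7.52.
Ka = 10^(-7.52) = 3.0 x 10^-8.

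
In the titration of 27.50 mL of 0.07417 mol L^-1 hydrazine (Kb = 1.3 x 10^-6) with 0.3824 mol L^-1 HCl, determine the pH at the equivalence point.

n(N2H4) = 0.07417 x 0.02750 = 0.002040 mol; V(HCl) at equivalence = 0.002040/0.3824 = 0.005334 L.
At equivalence the base is fully converted to N2H5+; total volume = 0.03283 L, so [N2H5+] = 0.002040/0.03283 = 0.06212 M.
Ka(N2H5+) = Kw/Kb = 1.0e-14 / 1.3 x 10^-6 = 7.69e-9.
[H^+] = sqrt(Ka x [N2H5+]) = sqrt(7.69e-9 x 0.06212) = 2.19e-5 M.
pH = -log(2.19e-5) = 4.66.

4.66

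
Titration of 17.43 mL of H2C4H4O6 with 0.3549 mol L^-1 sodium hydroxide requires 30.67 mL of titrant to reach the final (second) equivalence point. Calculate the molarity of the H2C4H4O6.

0.312 M

n(NaOH) = 0.3549 x 0.03067 = 0.01088 mol.
At the final (second) equivalence point, 2 mol OH^- react per mol H2C4H4O6, so n(H2C4H4O6) = 0.01088 / 2 = 0.005442 mol.
[H2C4H4O6] = 0.005442 / 0.01743 L = 0.312 M.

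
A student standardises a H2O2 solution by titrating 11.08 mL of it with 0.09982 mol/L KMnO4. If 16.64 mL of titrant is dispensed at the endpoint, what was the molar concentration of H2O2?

0.375 M

n(KMnO4) = 0.09982 x 0.01664 = 0.001661 mol.
From the balanced equation, 2 mol KMnO4 reacts with 5 mol H2O2, so n(H2O2) = 0.001661 x 5/2 = 0.004153 mol.
[H2O2] = 0.004153 / 0.01108 L = 0.375 M.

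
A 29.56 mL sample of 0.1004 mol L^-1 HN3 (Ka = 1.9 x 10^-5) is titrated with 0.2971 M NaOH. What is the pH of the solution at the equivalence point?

n(HN3) = 0.1004 x 0.02956 = 0.002968 mol; V(NaOH) at equivalence = 0.002968/0.2971 = 0.009989 L.
At equivalence all the acid is converted to N3-; total volume = 0.02956 + 0.009989 = 0.03955 L, so [N3-] = 0.002968/0.03955 = 0.07504 M.
Kb = Kw/Ka = 1.0e-14 / 1.9 x 10^-5 = 5.26e-10.
[OH^-] = sqrt(Kb x [N3-]) = sqrt(5.26e-10 x 0.07504) = 6.28e-6 M.
pOH = 5.20, so pH = 14.00 - 5.20 = 8.80.

8.80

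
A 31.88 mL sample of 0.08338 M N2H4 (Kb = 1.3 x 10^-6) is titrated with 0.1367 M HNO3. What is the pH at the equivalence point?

4.70

n(N2H4) = 0.08338 x 0.03188 = 0.002658 mol; V(HNO3) at equivalence = 0.002658/0.1367 = 0.01945 L.
At equivalence the base is fully converted to N2H5+; total volume = 0.05133 L, so [N2H5+] = 0.002658/0.05133 = 0.05179 M.
Ka(N2H5+) = Kw/Kb = 1.0e-14 / 1.3 x 10^-6 = 7.69e-9.
[H^+] = sqrt(Ka x [N2H5+]) = sqrt(7.69e-9 x 0.05179) = 2.00e-5 M.
pH = -log(2.00e-5) = 4.70.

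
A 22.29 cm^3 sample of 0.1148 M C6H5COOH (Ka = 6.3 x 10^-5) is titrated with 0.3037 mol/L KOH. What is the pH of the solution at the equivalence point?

8.56

n(C6H5COOH) = 0.1148 x 0.02229 = 0.002559 mol; V(KOH) at equivalence = 0.002559/0.3037 = 0.008426 L.
At equivalence all the acid is converted to C6H5COO-; total volume = 0.02229 + 0.008426 = 0.03072 L, so [C6H5COO-] = 0.002559/0.03072 = 0.08331 M.
Kb = Kw/Ka = 1.0e-14 / 6.3 x 10^-5 = 1.59e-10.
[OH^-] = sqrt(Kb x [C6H5COO-]) = sqrt(1.59e-10 x 0.08331) = 3.64e-6 M.
pOH = 5.44, so pH = 14.00 - 5.44 = 8.56.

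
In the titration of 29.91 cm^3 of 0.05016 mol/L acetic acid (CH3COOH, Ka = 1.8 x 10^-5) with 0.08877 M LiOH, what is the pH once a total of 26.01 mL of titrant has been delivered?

n(acid) = 0.05016 x 0.02991 = 0.001500 mol; n(LiOH) added = 0.08877 x 0.02601 = 0.002309 mol.
Base is in excess by 0.002309 - 0.001500 = 0.0008086 mol in a total volume of 0.05592 L.
[OH^-] = 0.0008086/0.05592 = 0.01446 M, so pOH = 1.84 and pH = 14.00 - 1.84 = 12.16.

12.16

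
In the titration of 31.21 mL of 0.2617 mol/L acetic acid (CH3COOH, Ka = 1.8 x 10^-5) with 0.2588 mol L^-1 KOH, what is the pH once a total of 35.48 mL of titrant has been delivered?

12.18

n(acid) = 0.2617 x 0.03121 = 0.008168 mol; n(KOH) added = 0.2588 x 0.03548 = 0.009182 mol.
Base is in excess by 0.009182 - 0.008168 = 0.001015 mol in a total volume of 0.06669 L.
[OH^-] = 0.001015/0.06669 = 0.01521 M, so pOH = 1.82 and pH = 14.00 - 1.82 = 12.18.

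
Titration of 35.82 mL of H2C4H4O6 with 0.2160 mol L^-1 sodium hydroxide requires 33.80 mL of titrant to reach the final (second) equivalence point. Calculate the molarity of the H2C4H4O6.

0.102 M

n(NaOH) = 0.2160 x 0.03380 = 0.007301 mol.
At the final (second) equivalence point, 2 mol OH^- react per mol H2C4H4O6, so n(H2C4H4O6) = 0.007301 / 2 = 0.003650 mol.
[H2C4H4O6] = 0.003650 / 0.03582 L = 0.102 M.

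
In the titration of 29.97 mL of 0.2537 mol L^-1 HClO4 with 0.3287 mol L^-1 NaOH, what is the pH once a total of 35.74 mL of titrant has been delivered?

n(acid) = 0.2537 x 0.02997 = 0.007603 mol; n(NaOH) added = 0.3287 x 0.03574 = 0.01175 mol.
Base is in excess by 0.01175 - 0.007603 = 0.004144 mol in a total volume of 0.06571 L.
[OH^-] = 0.004144/0.06571 = 0.06307 M, so pOH = 1.20 and pH = 14.00 - 1.20 = 12.80.

12.80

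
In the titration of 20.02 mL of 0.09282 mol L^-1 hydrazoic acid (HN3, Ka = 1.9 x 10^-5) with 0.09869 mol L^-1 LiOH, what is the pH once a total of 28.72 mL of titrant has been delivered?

12.30

n(acid) = 0.09282 x 0.02002 = 0.001858 mol; n(LiOH) added = 0.09869 x 0.02872 = 0.002834 mol.
Base is in excess by 0.002834 - 0.001858 = 0.0009761 mol in a total volume of 0.04874 L.
[OH^-] = 0.0009761/0.04874 = 0.02003 M, so pOH = 1.70 and pH = 14.00 - 1.70 = 12.30.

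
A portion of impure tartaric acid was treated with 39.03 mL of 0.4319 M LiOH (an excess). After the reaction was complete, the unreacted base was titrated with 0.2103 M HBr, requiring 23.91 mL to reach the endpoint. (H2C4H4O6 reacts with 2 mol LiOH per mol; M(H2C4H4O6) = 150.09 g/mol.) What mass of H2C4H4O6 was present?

0.888 g

Total n(LiOH) added = 0.4319 x 0.03903 = 0.01686 mol.
n(HBr) used = 0.2103 x 0.02391 = 0.005028 mol, which equals the excess n(LiOH).
So n(LiOH) consumed by the sample = 0.01686 - 0.005028 = 0.01183 mol.
n(H2C4H4O6) = 0.01183 / 2 = 0.005914 mol.
mass = 0.005914 mol x 150.09 g/mol = 0.888 g.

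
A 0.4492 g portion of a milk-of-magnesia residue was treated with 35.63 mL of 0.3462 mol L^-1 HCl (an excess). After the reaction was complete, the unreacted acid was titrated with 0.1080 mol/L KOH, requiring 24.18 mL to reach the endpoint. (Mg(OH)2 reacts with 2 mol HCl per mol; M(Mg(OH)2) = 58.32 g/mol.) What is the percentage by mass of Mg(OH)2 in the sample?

63.1%

Total n(HCl) added = 0.3462 x 0.03563 = 0.01234 mol.
n(KOH) used = 0.1080 x 0.02418 = 0.002611 mol, which equals the excess n(HCl).
So n(HCl) consumed by the sample = 0.01234 - 0.002611 = 0.009724 mol.
n(Mg(OH)2) = 0.009724 / 2 = 0.004862 mol.
mass Mg(OH)2 = 0.004862 x 58.32 = 0.2835 g, so %Mg(OH)2 = 0.2835/0.4492 x 100 = 63.1%.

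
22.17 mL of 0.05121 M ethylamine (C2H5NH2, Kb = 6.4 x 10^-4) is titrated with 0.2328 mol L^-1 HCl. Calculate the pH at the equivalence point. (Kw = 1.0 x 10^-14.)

n(C2H5NH2) = 0.05121 x 0.02217 = 0.001135 mol; V(HCl) at equivalence = 0.001135/0.2328 = 0.004877 L.
At equivalence the base is fully converted to C2H5NH3+; total volume = 0.02705 L, so [C2H5NH3+] = 0.001135/0.02705 = 0.04198 M.
Ka(C2H5NH3+) = Kw/Kb = 1.0e-14 / 6.4 x 10^-4 = 1.56e-11.
[H^+] = sqrt(Ka x [C2H5NH3+]) = sqrt(1.56e-11 x 0.04198) = 8.10e-7 M.
pH = -log(8.10e-7) = 6.09.

6.09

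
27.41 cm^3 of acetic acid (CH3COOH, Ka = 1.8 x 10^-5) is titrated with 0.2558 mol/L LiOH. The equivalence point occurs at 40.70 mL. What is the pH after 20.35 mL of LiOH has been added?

4.74

20.35 mL is exactly half the equivalence volume (40.70/2), i.e. the half-equivalence point.
There, n(HA) = n(A^-), so pH = pKa = -log(1.8 x 10^-5) = 4.74.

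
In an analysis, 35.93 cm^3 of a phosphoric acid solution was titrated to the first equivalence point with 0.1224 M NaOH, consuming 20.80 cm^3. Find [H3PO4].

n(NaOH) = 0.1224 x 0.02080 = 0.002546 mol.
At the first equivalence point, 1 mol OH^- react per mol H3PO4, so n(H3PO4) = 0.002546 / 1 = 0.002546 mol.
[H3PO4] = 0.002546 / 0.03593 L = 0.0709 M.

0.0709 M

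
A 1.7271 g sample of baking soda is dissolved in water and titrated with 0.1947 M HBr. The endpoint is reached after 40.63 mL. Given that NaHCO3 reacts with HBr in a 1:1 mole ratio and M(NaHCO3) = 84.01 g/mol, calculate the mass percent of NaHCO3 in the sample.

n(HBr) = 0.1947 x 0.04063 = 0.007911 mol.
n(NaHCO3) = 0.007911 / 1 = 0.007911 mol.
mass of NaHCO3 = 0.007911 x 84.01 = 0.6646 g.
% purity = 0.6646 / 1.7271 x 100 = 38.5%.

38.5%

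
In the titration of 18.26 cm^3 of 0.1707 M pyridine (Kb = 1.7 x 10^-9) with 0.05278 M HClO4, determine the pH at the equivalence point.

3.31

n(C5H5N) = 0.1707 x 0.01826 = 0.003117 mol; V(HClO4) at equivalence = 0.003117/0.05278 = 0.05906 L.
At equivalence the base is fully converted to C5H5NH+; total volume = 0.07732 L, so [C5H5NH+] = 0.003117/0.07732 = 0.04031 M.
Ka(C5H5NH+) = Kw/Kb = 1.0e-14 / 1.7 x 10^-9 = 5.88e-6.
[H^+] = sqrt(Ka x [C5H5NH+]) = sqrt(5.88e-6 x 0.04031) = 0.000487 M.
pH = -log(0.000487) = 3.31.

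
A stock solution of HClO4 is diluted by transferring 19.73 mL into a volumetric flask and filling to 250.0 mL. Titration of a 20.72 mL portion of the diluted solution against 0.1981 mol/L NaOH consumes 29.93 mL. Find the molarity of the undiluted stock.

3.63 M

n(NaOH) = 0.1981 x 0.02993 = 0.005929 mol.
n(HClO4) in the aliquot = 0.005929 mol.
[diluted HClO4] = 0.005929 / 0.02072 = 0.2862 M.
Dilution factor = 250.0/19.73 = 12.67, so [stock] = 0.2862 x 12.67 = 3.63 M.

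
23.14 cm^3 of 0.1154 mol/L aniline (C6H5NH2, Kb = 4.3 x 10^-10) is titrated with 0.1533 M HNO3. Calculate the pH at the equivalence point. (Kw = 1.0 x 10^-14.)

n(C6H5NH2) = 0.1154 x 0.02314 = 0.002670 mol; V(HNO3) at equivalence = 0.002670/0.1533 = 0.01742 L.
At equivalence the base is fully converted to C6H5NH3+; total volume = 0.04056 L, so [C6H5NH3+] = 0.002670/0.04056 = 0.06584 M.
Ka(C6H5NH3+) = Kw/Kb = 1.0e-14 / 4.3 x 10^-10 = 2.33e-5.
[H^+] = sqrt(Ka x [C6H5NH3+]) = sqrt(2.33e-5 x 0.06584) = 0.00124 M.
pH = -log(0.00124) = 2.91.

2.91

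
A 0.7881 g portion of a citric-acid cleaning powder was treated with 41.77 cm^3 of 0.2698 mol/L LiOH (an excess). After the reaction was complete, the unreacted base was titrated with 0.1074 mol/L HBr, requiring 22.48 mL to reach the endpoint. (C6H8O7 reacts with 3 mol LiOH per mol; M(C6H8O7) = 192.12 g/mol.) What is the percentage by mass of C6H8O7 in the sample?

Total n(LiOH) added = 0.2698 x 0.04177 = 0.01127 mol.
n(HBr) used = 0.1074 x 0.02248 = 0.002414 mol, which equals the excess n(LiOH).
So n(LiOH) consumed by the sample = 0.01127 - 0.002414 = 0.008855 mol.
n(C6H8O7) = 0.008855 / 3 = 0.002952 mol.
mass C6H8O7 = 0.002952 x 192.12 = 0.5671 g, so %C6H8O7 = 0.5671/0.7881 x 100 = 72.0%.

72.0%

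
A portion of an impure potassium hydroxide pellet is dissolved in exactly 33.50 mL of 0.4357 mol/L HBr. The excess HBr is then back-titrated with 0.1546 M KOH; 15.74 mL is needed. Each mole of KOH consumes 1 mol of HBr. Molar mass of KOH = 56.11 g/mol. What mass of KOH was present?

Total n(HBr) added = 0.4357 x 0.03350 = 0.01460 mol.
n(KOH) used = 0.1546 x 0.01574 = 0.002433 mol, which equals the excess n(HBr).
So n(HBr) consumed by the sample = 0.01460 - 0.002433 = 0.01216 mol.
n(KOH) = 0.01216 / 1 = 0.01216 mol.
mass = 0.01216 mol x 56.11 g/mol = 0.682 g.

0.682 g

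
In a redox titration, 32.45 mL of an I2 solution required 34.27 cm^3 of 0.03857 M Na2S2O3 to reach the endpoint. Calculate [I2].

n(Na2S2O3) = 0.03857 x 0.03427 = 0.001322 mol.
From the balanced equation, 2 mol Na2S2O3 reacts with 1 mol I2, so n(I2) = 0.001322 x 1/2 = 0.0006609 mol.
[I2] = 0.0006609 / 0.03245 L = 0.0204 M.

0.0204 M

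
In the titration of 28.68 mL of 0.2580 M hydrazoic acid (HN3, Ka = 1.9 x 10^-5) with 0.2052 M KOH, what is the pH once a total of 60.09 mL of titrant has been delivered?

12.74

n(acid) = 0.2580 x 0.02868 = 0.007399 mol; n(KOH) added = 0.2052 x 0.06009 = 0.01233 mol.
Base is in excess by 0.01233 - 0.007399 = 0.004931 mol in a total volume of 0.08877 L.
[OH^-] = 0.004931/0.08877 = 0.05555 M, so pOH = 1.26 and pH = 14.00 - 1.26 = 12.74.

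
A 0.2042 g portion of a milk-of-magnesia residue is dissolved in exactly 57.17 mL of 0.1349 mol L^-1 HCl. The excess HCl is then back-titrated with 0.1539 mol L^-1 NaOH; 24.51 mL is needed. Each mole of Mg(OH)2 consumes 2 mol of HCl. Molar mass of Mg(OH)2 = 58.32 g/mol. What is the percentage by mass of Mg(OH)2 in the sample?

Total n(HCl) added = 0.1349 x 0.05717 = 0.007712 mol.
n(NaOH) used = 0.1539 x 0.02451 = 0.003772 mol, which equals the excess n(HCl).
So n(HCl) consumed by the sample = 0.007712 - 0.003772 = 0.003940 mol.
n(Mg(OH)2) = 0.003940 / 2 = 0.001970 mol.
mass Mg(OH)2 = 0.001970 x 58.32 = 0.1149 g, so %Mg(OH)2 = 0.1149/0.2042 x 100 = 56.3%.

56.3%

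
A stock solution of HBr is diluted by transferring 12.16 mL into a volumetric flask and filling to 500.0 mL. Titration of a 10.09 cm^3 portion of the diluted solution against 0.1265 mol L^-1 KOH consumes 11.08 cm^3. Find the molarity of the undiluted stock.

5.71 M

n(KOH) = 0.1265 x 0.01108 = 0.001402 mol.
n(HBr) in the aliquot = 0.001402 mol.
[diluted HBr] = 0.001402 / 0.01009 = 0.1389 M.
Dilution factor = 500.0/12.16 = 41.12, so [stock] = 0.1389 x 41.12 = 5.71 M.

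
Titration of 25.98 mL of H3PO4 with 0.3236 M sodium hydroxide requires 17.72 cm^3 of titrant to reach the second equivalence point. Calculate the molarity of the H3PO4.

0.110 M

n(NaOH) = 0.3236 x 0.01772 = 0.005734 mol.
At the second equivalence point, 2 mol OH^- react per mol H3PO4, so n(H3PO4) = 0.005734 / 2 = 0.002867 mol.
[H3PO4] = 0.002867 / 0.02598 L = 0.110 M.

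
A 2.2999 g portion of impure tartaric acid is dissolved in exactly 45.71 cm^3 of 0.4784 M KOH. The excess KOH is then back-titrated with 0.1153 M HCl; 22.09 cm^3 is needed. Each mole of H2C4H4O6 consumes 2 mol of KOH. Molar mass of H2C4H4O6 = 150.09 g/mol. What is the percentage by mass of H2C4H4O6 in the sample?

63.0%

Total n(KOH) added = 0.4784 x 0.04571 = 0.02187 mol.
n(HCl) used = 0.1153 x 0.02209 = 0.002547 mol, which equals the excess n(KOH).
So n(KOH) consumed by the sample = 0.02187 - 0.002547 = 0.01932 mol.
n(H2C4H4O6) = 0.01932 / 2 = 0.009660 mol.
mass H2C4H4O6 = 0.009660 x 150.09 = 1.450 g, so %H2C4H4O6 = 1.450/2.2999 x 100 = 63.0%.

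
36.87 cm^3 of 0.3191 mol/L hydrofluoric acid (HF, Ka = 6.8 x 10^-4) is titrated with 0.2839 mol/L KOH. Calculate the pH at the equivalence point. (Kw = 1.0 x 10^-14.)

8.17

n(HF) = 0.3191 x 0.03687 = 0.01177 mol; V(KOH) at equivalence = 0.01177/0.2839 = 0.04144 L.
At equivalence all the acid is converted to F-; total volume = 0.03687 + 0.04144 = 0.07831 L, so [F-] = 0.01177/0.07831 = 0.1502 M.
Kb = Kw/Ka = 1.0e-14 / 6.8 x 10^-4 = 1.47e-11.
[OH^-] = sqrt(Kb x [F-]) = sqrt(1.47e-11 x 0.1502) = 1.49e-6 M.
pOH = 5.83, so pH = 14.00 - 5.83 = 8.17.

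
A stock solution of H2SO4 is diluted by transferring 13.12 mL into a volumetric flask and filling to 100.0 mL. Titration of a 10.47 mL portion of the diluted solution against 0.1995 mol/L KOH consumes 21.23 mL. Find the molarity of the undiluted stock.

1.54 M

n(KOH) = 0.1995 x 0.02123 = 0.004235 mol.
n(H2SO4) in the aliquot = 0.004235 x 1/2 = 0.002118 mol.
[diluted H2SO4] = 0.002118 / 0.01047 = 0.2023 M.
Dilution factor = 100.0/13.12 = 7.622, so [stock] = 0.2023 x 7.622 = 1.54 M.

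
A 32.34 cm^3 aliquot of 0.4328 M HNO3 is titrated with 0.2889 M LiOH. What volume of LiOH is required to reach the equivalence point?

n(HNO3) = 0.4328 mol/L x 0.03234 L = 0.01400 mol.
At equivalence n(LiOH) = n(HNO3) = 0.01400 mol.
V(LiOH) = 0.01400 / 0.2889 = 0.04845 L = 48.4 mL.

48.4 mL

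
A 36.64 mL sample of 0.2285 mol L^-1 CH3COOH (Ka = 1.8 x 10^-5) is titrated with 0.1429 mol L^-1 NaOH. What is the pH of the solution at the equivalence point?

n(CH3COOH) = 0.2285 x 0.03664 = 0.008372 mol; V(NaOH) at equivalence = 0.008372/0.1429 = 0.05859 L.
At equivalence all the acid is converted to CH3COO-; total volume = 0.03664 + 0.05859 = 0.09523 L, so [CH3COO-] = 0.008372/0.09523 = 0.08792 M.
Kb = Kw/Ka = 1.0e-14 / 1.8 x 10^-5 = 5.56e-10.
[OH^-] = sqrt(Kb x [CH3COO-]) = sqrt(5.56e-10 x 0.08792) = 6.99e-6 M.
pOH = 5.16, so pH = 14.00 - 5.16 = 8.84.

8.84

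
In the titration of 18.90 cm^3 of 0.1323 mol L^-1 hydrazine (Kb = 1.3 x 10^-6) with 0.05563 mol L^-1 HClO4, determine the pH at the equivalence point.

n(N2H4) = 0.1323 x 0.01890 = 0.002500 mol; V(HClO4) at equivalence = 0.002500/0.05563 = 0.04495 L.
At equivalence the base is fully converted to N2H5+; total volume = 0.06385 L, so [N2H5+] = 0.002500/0.06385 = 0.03916 M.
Ka(N2H5+) = Kw/Kb = 1.0e-14 / 1.3 x 10^-6 = 7.69e-9.
[H^+] = sqrt(Ka x [N2H5+]) = sqrt(7.69e-9 x 0.03916) = 1.74e-5 M.
pH = -log(1.74e-5) = 4.76.

4.76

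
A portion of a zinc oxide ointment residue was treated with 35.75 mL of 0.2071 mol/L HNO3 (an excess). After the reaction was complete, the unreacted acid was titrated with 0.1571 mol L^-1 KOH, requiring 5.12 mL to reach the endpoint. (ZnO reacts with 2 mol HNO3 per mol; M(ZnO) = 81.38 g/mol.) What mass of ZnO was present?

0.269 g

Total n(HNO3) added = 0.2071 x 0.03575 = 0.007404 mol.
n(KOH) used = 0.1571 x 0.005120 = 0.0008044 mol, which equals the excess n(HNO3).
So n(HNO3) consumed by the sample = 0.007404 - 0.0008044 = 0.006599 mol.
n(ZnO) = 0.006599 / 2 = 0.003300 mol.
mass = 0.003300 mol x 81.38 g/mol = 0.269 g.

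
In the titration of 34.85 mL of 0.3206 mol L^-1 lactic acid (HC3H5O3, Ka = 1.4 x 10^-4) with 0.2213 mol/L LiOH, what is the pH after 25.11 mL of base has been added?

3.85

Initial n(HC3H5O3) = 0.3206 x 0.03485 = 0.01117 mol.
n(LiOH) added = 0.2213 x 0.02511 = 0.005557 mol, converting that many moles of HC3H5O3 to C3H5O3-.
Remaining n(HC3H5O3) = 0.005616 mol; n(C3H5O3-) = 0.005557 mol.
By Henderson-Hasselbalch, pH = pKa + log([A^-]/[HA]) = 3.85 + log(0.005557/0.005616) = 3.85 + (-0.00) = 3.85.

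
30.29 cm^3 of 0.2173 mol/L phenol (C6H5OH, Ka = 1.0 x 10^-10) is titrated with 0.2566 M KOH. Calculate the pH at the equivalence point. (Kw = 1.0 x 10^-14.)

11.54

n(C6H5OH) = 0.2173 x 0.03029 = 0.006582 mol; V(KOH) at equivalence = 0.006582/0.2566 = 0.02565 L.
At equivalence all the acid is converted to C6H5O-; total volume = 0.03029 + 0.02565 = 0.05594 L, so [C6H5O-] = 0.006582/0.05594 = 0.1177 M.
Kb = Kw/Ka = 1.0e-14 / 1.0 x 10^-10 = 0.000100.
[OH^-] = sqrt(Kb x [C6H5O-]) = sqrt(0.000100 x 0.1177) = 0.00343 M.
pOH = 2.46, so pH = 14.00 - 2.46 = 11.54.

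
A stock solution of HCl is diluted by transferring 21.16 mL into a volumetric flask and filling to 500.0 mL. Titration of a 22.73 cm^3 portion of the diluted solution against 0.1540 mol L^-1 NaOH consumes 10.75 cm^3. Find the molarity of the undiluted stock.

n(NaOH) = 0.1540 x 0.01075 = 0.001656 mol.
n(HCl) in the aliquot = 0.001656 mol.
[diluted HCl] = 0.001656 / 0.02273 = 0.07283 M.
Dilution factor = 500.0/21.16 = 23.63, so [stock] = 0.07283 x 23.63 = 1.72 M.

1.72 M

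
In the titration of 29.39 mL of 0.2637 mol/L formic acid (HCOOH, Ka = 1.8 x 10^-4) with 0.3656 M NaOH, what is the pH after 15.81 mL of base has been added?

Initial n(HCOOH) = 0.2637 x 0.02939 = 0.007750 mol.
n(NaOH) added = 0.3656 x 0.01581 = 0.005780 mol, converting that many moles of HCOOH to HCOO-.
Remaining n(HCOOH) = 0.001970 mol; n(HCOO-) = 0.005780 mol.
By Henderson-Hasselbalch, pH = pKa + log([A^-]/[HA]) = 3.74 + log(0.005780/0.001970) = 3.74 + (+0.47) = 4.21.

4.21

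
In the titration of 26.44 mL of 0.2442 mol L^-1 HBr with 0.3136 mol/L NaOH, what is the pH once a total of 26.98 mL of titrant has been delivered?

n(acid) = 0.2442 x 0.02644 = 0.006457 mol; n(NaOH) added = 0.3136 x 0.02698 = 0.008461 mol.
Base is in excess by 0.008461 - 0.006457 = 0.002004 mol in a total volume of 0.05342 L.
[OH^-] = 0.002004/0.05342 = 0.03752 M, so pOH = 1.43 and pH = 14.00 - 1.43 = 12.57.

12.57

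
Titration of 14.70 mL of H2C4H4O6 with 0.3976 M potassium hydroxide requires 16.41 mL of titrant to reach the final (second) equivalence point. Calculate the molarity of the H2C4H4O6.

0.222 M

n(KOH) = 0.3976 x 0.01641 = 0.006525 mol.
At the final (second) equivalence point, 2 mol OH^- react per mol H2C4H4O6, so n(H2C4H4O6) = 0.006525 / 2 = 0.003262 mol.
[H2C4H4O6] = 0.003262 / 0.01470 L = 0.222 M.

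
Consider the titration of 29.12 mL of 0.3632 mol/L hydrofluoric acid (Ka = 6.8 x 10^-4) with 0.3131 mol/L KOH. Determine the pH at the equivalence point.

8.20

n(HF) = 0.3632 x 0.02912 = 0.01058 mol; V(KOH) at equivalence = 0.01058/0.3131 = 0.03378 L.
At equivalence all the acid is converted to F-; total volume = 0.02912 + 0.03378 = 0.06290 L, so [F-] = 0.01058/0.06290 = 0.1681 M.
Kb = Kw/Ka = 1.0e-14 / 6.8 x 10^-4 = 1.47e-11.
[OH^-] = sqrt(Kb x [F-]) = sqrt(1.47e-11 x 0.1681) = 1.57e-6 M.
pOH = 5.80, so pH = 14.00 - 5.80 = 8.20.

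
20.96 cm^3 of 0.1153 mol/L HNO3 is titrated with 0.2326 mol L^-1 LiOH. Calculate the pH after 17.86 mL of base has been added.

12.65

n(acid) = 0.1153 x 0.02096 = 0.002417 mol; n(LiOH) added = 0.2326 x 0.01786 = 0.004154 mol.
Base is in excess by 0.004154 - 0.002417 = 0.001738 mol in a total volume of 0.03882 L.
[OH^-] = 0.001738/0.03882 = 0.04476 M, so pOH = 1.35 and pH = 14.00 - 1.35 = 12.65.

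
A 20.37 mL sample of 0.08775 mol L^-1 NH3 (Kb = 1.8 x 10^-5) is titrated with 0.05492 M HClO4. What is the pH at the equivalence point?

n(NH3) = 0.08775 x 0.02037 = 0.001787 mol; V(HClO4) at equivalence = 0.001787/0.05492 = 0.03255 L.
At equivalence the base is fully converted to NH4+; total volume = 0.05292 L, so [NH4+] = 0.001787/0.05292 = 0.03378 M.
Ka(NH4+) = Kw/Kb = 1.0e-14 / 1.8 x 10^-5 = 5.56e-10.
[H^+] = sqrt(Ka x [NH4+]) = sqrt(5.56e-10 x 0.03378) = 4.33e-6 M.
pH = -log(4.33e-6) = 5.36.

5.36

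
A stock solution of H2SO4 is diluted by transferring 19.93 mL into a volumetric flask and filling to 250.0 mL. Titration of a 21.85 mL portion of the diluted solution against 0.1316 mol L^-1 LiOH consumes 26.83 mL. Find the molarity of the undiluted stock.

1.01 M

n(LiOH) = 0.1316 x 0.02683 = 0.003531 mol.
n(H2SO4) in the aliquot = 0.003531 x 1/2 = 0.001765 mol.
[diluted H2SO4] = 0.001765 / 0.02185 = 0.08080 M.
Dilution factor = 250.0/19.93 = 12.54, so [stock] = 0.08080 x 12.54 = 1.01 M.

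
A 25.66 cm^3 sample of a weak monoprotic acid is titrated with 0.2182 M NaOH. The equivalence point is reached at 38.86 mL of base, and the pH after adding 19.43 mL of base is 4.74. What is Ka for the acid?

19.43 mL is half of the equivalence volume, so this is the half-equivalence point where [HA] = [A^-].
At half-equivalence pH = pKa, so pKa = 4.74.
Ka = 10^(-4.74) = 1.8 x 10^-5.

1.8 x 10^-5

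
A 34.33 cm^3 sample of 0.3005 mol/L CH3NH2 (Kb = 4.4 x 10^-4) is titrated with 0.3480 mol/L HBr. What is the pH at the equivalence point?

5.72

n(CH3NH2) = 0.3005 x 0.03433 = 0.01032 mol; V(HBr) at equivalence = 0.01032/0.3480 = 0.02964 L.
At equivalence the base is fully converted to CH3NH3+; total volume = 0.06397 L, so [CH3NH3+] = 0.01032/0.06397 = 0.1613 M.
Ka(CH3NH3+) = Kw/Kb = 1.0e-14 / 4.4 x 10^-4 = 2.27e-11.
[H^+] = sqrt(Ka x [CH3NH3+]) = sqrt(2.27e-11 x 0.1613) = 1.91e-6 M.
pH = -log(1.91e-6) = 5.72.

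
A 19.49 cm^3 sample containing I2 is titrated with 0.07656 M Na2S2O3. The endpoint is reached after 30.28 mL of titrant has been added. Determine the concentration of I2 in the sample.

0.0595 M

n(Na2S2O3) = 0.07656 x 0.03028 = 0.002318 mol.
From the balanced equation, 2 mol Na2S2O3 reacts with 1 mol I2, so n(I2) = 0.002318 x 1/2 = 0.001159 mol.
[I2] = 0.001159 / 0.01949 L = 0.0595 M.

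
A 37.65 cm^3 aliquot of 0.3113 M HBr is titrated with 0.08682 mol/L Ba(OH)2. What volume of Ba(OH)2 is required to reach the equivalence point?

n(HBr) = 0.3113 mol/L x 0.03765 L = 0.01172 mol.
The neutralisation is 2 HBr : 1 Ba(OH)2, so n(Ba(OH)2) = 0.01172 x 1/2 = 0.005860 mol.
V(Ba(OH)2) = 0.005860 / 0.08682 = 0.06750 L = 67.5 mL.

67.5 mL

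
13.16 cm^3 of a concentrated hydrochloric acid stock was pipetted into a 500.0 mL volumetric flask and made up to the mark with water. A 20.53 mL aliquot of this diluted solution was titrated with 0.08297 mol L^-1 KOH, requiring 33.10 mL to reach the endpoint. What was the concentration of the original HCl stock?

n(KOH) = 0.08297 x 0.03310 = 0.002746 mol.
n(HCl) in the aliquot = 0.002746 mol.
[diluted HCl] = 0.002746 / 0.02053 = 0.1338 M.
Dilution factor = 500.0/13.16 = 37.99, so [stock] = 0.1338 x 37.99 = 5.08 M.

5.08 M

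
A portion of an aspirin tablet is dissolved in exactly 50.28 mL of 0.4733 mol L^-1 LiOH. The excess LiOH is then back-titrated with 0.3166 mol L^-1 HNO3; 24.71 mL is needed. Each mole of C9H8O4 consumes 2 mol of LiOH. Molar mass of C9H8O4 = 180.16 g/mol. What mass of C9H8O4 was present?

1.44 g

Total n(LiOH) added = 0.4733 x 0.05028 = 0.02380 mol.
n(HNO3) used = 0.3166 x 0.02471 = 0.007823 mol, which equals the excess n(LiOH).
So n(LiOH) consumed by the sample = 0.02380 - 0.007823 = 0.01597 mol.
n(C9H8O4) = 0.01597 / 2 = 0.007987 mol.
mass = 0.007987 mol x 180.16 g/mol = 1.44 g.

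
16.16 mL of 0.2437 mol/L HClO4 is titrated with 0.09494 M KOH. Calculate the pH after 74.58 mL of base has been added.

12.54

n(acid) = 0.2437 x 0.01616 = 0.003938 mol; n(KOH) added = 0.09494 x 0.07458 = 0.007081 mol.
Base is in excess by 0.007081 - 0.003938 = 0.003142 mol in a total volume of 0.09074 L.
[OH^-] = 0.003142/0.09074 = 0.03463 M, so pOH = 1.46 and pH = 14.00 - 1.46 = 12.54.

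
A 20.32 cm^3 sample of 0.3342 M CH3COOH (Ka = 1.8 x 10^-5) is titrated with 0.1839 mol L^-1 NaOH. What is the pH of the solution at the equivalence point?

8.91

n(CH3COOH) = 0.3342 x 0.02032 = 0.006791 mol; V(NaOH) at equivalence = 0.006791/0.1839 = 0.03693 L.
At equivalence all the acid is converted to CH3COO-; total volume = 0.02032 + 0.03693 = 0.05725 L, so [CH3COO-] = 0.006791/0.05725 = 0.1186 M.
Kb = Kw/Ka = 1.0e-14 / 1.8 x 10^-5 = 5.56e-10.
[OH^-] = sqrt(Kb x [CH3COO-]) = sqrt(5.56e-10 x 0.1186) = 8.12e-6 M.
pOH = 5.09, so pH = 14.00 - 5.09 = 8.91.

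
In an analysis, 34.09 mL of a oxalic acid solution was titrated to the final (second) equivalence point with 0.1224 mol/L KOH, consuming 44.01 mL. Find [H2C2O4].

0.0790 M

n(KOH) = 0.1224 x 0.04401 = 0.005387 mol.
At the final (second) equivalence point, 2 mol OH^- react per mol H2C2O4, so n(H2C2O4) = 0.005387 / 2 = 0.002693 mol.
[H2C2O4] = 0.002693 / 0.03409 L = 0.0790 M.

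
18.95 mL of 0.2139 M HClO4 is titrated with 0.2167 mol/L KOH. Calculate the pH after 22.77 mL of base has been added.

12.32

n(acid) = 0.2139 x 0.01895 = 0.004053 mol; n(KOH) added = 0.2167 x 0.02277 = 0.004934 mol.
Base is in excess by 0.004934 - 0.004053 = 0.0008809 mol in a total volume of 0.04172 L.
[OH^-] = 0.0008809/0.04172 = 0.02111 M, so pOH = 1.68 and pH = 14.00 - 1.68 = 12.32.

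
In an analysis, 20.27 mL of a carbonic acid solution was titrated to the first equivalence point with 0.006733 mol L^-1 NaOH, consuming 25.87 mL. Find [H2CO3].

0.00859 M

n(NaOH) = 0.006733 x 0.02587 = 0.0001742 mol.
At the first equivalence point, 1 mol OH^- react per mol H2CO3, so n(H2CO3) = 0.0001742 / 1 = 0.0001742 mol.
[H2CO3] = 0.0001742 / 0.02027 L = 0.00859 M.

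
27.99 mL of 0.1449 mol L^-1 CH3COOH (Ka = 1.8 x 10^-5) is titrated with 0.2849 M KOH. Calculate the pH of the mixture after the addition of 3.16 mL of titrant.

Initial n(CH3COOH) = 0.1449 x 0.02799 = 0.004056 mol.
n(KOH) added = 0.2849 x 0.003160 = 0.0009003 mol, converting that many moles of CH3COOH to CH3COO-.
Remaining n(CH3COOH) = 0.003155 mol; n(CH3COO-) = 0.0009003 mol.
By Henderson-Hasselbalch, pH = pKa + log([A^-]/[HA]) = 4.74 + log(0.0009003/0.003155) = 4.74 + (-0.54) = 4.20.

4.20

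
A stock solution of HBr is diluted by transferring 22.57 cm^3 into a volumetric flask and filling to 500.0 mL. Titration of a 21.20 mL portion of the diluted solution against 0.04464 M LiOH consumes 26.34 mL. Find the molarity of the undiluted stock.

n(LiOH) = 0.04464 x 0.02634 = 0.001176 mol.
n(HBr) in the aliquot = 0.001176 mol.
[diluted HBr] = 0.001176 / 0.02120 = 0.05546 M.
Dilution factor = 500.0/22.57 = 22.15, so [stock] = 0.05546 x 22.15 = 1.23 M.

1.23 M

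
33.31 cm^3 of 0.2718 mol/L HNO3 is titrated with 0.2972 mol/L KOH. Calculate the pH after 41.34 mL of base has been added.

12.64

n(acid) = 0.2718 x 0.03331 = 0.009054 mol; n(KOH) added = 0.2972 x 0.04134 = 0.01229 mol.
Base is in excess by 0.01229 - 0.009054 = 0.003233 mol in a total volume of 0.07465 L.
[OH^-] = 0.003233/0.07465 = 0.04330 M, so pOH = 1.36 and pH = 14.00 - 1.36 = 12.64.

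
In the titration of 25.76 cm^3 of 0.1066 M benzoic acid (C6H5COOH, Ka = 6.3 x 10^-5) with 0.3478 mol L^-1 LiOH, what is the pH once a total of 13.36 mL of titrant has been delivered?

n(acid) = 0.1066 x 0.02576 = 0.002746 mol; n(LiOH) added = 0.3478 x 0.01336 = 0.004647 mol.
Base is in excess by 0.004647 - 0.002746 = 0.001901 mol in a total volume of 0.03912 L.
[OH^-] = 0.001901/0.03912 = 0.04858 M, so pOH = 1.31 and pH = 14.00 - 1.31 = 12.69.

12.69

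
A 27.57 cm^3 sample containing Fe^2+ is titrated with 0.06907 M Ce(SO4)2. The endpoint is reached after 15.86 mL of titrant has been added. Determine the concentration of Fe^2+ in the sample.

n(Ce(SO4)2) = 0.06907 x 0.01586 = 0.001095 mol.
From the balanced equation, 1 mol Ce(SO4)2 reacts with 1 mol Fe^2+, so n(Fe^2+) = 0.001095 x 1/1 = 0.001095 mol.
[Fe^2+] = 0.001095 / 0.02757 L = 0.0397 M.

0.0397 M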